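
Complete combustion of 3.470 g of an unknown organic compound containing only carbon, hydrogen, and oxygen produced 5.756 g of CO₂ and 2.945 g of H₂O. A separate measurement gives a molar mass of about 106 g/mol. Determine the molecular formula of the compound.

C4H10O3

mol C = 5.756 g CO₂ ÷ 44.009 g/mol = 0.13079 mol
mol H = 2 × 2.945 g H₂O ÷ 18.015 g/mol = 0.32695 mol
mass O = 3.470 − (1.5709 + 0.32957) = 1.5695 g → mol O = 1.5695 ÷ 15.999 = 0.098100 mol
Divide by the smallest (0.098100 mol): C 1.333, H 3.333, O 1.000
Multiplying each by 3 gives whole numbers: C 4.00, H 10.00, O 3.00
Empirical formula: C4H10O3
Empirical-formula mass = 106.12 g/mol; 106 ÷ 106.12 ≈ 1, so the molecular formula is C4H10O3.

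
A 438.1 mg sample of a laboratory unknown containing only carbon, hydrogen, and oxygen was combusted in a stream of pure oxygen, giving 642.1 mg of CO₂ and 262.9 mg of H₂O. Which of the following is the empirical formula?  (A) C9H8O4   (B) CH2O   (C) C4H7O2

(B) CH2O

mol C = 0.6421 g CO₂ ÷ 44.009 g/mol = 0.014590 mol
mol H = 2 × 0.2629 g H₂O ÷ 18.015 g/mol = 0.029187 mol
mass O = 0.4381 − (0.17524 + 0.029420) = 0.23344 g → mol O = 0.23344 ÷ 15.999 = 0.014591 mol
Divide by the smallest (0.014590 mol): C 1.000, H 2.000, O 1.000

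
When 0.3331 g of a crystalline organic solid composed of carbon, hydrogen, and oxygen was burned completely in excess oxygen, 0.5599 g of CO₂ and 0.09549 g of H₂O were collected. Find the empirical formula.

mol C = 0.5599 g CO₂ ÷ 44.009 g/mol = 0.012722 mol
mol H = 2 × 0.09549 g H₂O ÷ 18.015 g/mol = 0.010601 mol
mass O = 0.3331 − (0.15281 + 0.010686) = 0.16961 g → mol O = 0.16961 ÷ 15.999 = 0.010601 mol
Divide by the smallest (0.010601 mol): C 1.200, H 1.000, O 1.000
Multiplying each by 5 gives whole numbers: C 6.00, H 5.00, O 5.00

C6H5O5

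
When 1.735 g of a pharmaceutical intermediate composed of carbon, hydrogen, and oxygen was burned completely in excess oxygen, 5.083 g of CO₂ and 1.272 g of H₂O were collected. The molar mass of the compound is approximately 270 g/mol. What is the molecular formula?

mol C = 5.083 g CO₂ ÷ 44.009 g/mol = 0.11550 mol
mol H = 2 × 1.272 g H₂O ÷ 18.015 g/mol = 0.14122 mol
mass O = 1.735 − (1.3873 + 0.14235) = 0.20539 g → mol O = 0.20539 ÷ 15.999 = 0.012838 mol
Divide by the smallest (0.012838 mol): C 8.997, H 11.000, O 1.000
Empirical formula: C9H11O
Empirical-formula mass = 135.19 g/mol; 270 ÷ 135.19 ≈ 2, so the molecular formula is C18H22O2.

C18H22O2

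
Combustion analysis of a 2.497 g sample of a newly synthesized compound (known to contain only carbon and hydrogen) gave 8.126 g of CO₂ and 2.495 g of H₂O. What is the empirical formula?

mol C = 8.126 g CO₂ ÷ 44.009 g/mol = 0.18464 mol
mol H = 2 × 2.495 g H₂O ÷ 18.015 g/mol = 0.27699 mol
Divide by the smallest (0.18464 mol): C 1.000, H 1.500
Multiplying each by 2 gives whole numbers: C 2.00, H 3.00

C2H3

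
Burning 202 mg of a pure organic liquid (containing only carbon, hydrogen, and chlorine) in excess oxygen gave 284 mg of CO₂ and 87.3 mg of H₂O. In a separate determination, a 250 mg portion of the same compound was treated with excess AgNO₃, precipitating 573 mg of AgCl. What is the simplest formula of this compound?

C2H3Cl

mol C = 0.284 g CO₂ ÷ 44.009 g/mol = 0.006453 mol
mol H = 2 × 0.0873 g H₂O ÷ 18.015 g/mol = 0.009692 mol
From the AgCl data: mol Cl per gram of compound = (0.573 ÷ 143.318) ÷ 0.250 = 0.01599 mol/g, so in the 0.202 g combustion sample mol Cl = 0.003230 mol
Divide by the smallest (0.003230 mol): C 1.998, H 3.000, Cl 1.000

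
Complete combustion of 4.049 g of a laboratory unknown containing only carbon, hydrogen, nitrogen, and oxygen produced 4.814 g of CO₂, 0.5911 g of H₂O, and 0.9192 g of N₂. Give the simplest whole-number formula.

mol C = 4.814 g CO₂ ÷ 44.009 g/mol = 0.10939 mol
mol H = 2 × 0.5911 g H₂O ÷ 18.015 g/mol = 0.065623 mol
mol N = 2 × 0.9192 g N₂ ÷ 28.014 g/mol = 0.065624 mol
mass O = 4.049 − (1.3138 + 0.066148 + 0.91920) = 1.7498 g → mol O = 1.7498 ÷ 15.999 = 0.10937 mol
Divide by the smallest (0.065623 mol): C 1.667, H 1.000, N 1.000, O 1.667
Multiplying each by 3 gives whole numbers: C 5.00, H 3.00, N 3.00, O 5.00

C5H3N3O5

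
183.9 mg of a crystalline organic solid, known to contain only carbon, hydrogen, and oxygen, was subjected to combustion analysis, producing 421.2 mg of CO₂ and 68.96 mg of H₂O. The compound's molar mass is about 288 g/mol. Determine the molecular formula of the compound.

mol C = 0.4212 g CO₂ ÷ 44.009 g/mol = 0.0095708 mol
mol H = 2 × 0.06896 g H₂O ÷ 18.015 g/mol = 0.0076558 mol
mass O = 0.1839 − (0.11495 + 0.0077171) = 0.061228 g → mol O = 0.061228 ÷ 15.999 = 0.0038270 mol
Divide by the smallest (0.0038270 mol): C 2.501, H 2.000, O 1.000
Multiplying each by 2 gives whole numbers: C 5.00, H 4.00, O 2.00
Empirical formula: C5H4O2
Empirical-formula mass = 96.08 g/mol; 288 ÷ 96.08 ≈ 3, so the molecular formula is C15H12O6.

C15H12O6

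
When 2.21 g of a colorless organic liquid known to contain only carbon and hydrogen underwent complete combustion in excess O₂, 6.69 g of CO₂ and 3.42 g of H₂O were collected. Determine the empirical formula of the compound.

C2H5

mol C = 6.69 g CO₂ ÷ 44.009 g/mol = 0.1520 mol
mol H = 2 × 3.42 g H₂O ÷ 18.015 g/mol = 0.3797 mol
Divide by the smallest (0.1520 mol): C 1.000, H 2.498
Multiplying each by 2 gives whole numbers: C 2.00, H 5.00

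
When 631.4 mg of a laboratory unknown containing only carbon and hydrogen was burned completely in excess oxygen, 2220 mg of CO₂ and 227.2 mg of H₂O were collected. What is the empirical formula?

mol C = 2.220 g CO₂ ÷ 44.009 g/mol = 0.050444 mol
mol H = 2 × 0.2272 g H₂O ÷ 18.015 g/mol = 0.025223 mol
Divide by the smallest (0.025223 mol): C 2.000, H 1.000

C2H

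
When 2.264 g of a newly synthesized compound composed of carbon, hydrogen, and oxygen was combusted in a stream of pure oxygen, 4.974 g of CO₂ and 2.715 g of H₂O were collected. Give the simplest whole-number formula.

mol C = 4.974 g CO₂ ÷ 44.009 g/mol = 0.11302 mol
mol H = 2 × 2.715 g H₂O ÷ 18.015 g/mol = 0.30142 mol
mass O = 2.264 − (1.3575 + 0.30383) = 0.60266 g → mol O = 0.60266 ÷ 15.999 = 0.037669 mol
Divide by the smallest (0.037669 mol): C 3.000, H 8.002, O 1.000

C3H8O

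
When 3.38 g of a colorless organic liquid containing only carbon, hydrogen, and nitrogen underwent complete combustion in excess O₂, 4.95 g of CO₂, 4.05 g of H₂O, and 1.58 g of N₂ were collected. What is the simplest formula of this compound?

mol C = 4.95 g CO₂ ÷ 44.009 g/mol = 0.1125 mol
mol H = 2 × 4.05 g H₂O ÷ 18.015 g/mol = 0.4496 mol
mol N = 2 × 1.58 g N₂ ÷ 28.014 g/mol = 0.1128 mol
Divide by the smallest (0.1125 mol): C 1.000, H 3.997, N 1.003

CH4N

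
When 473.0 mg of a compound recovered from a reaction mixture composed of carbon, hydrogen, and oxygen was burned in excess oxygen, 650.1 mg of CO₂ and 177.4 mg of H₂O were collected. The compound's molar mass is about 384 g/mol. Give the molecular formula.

mol C = 0.6501 g CO₂ ÷ 44.009 g/mol = 0.014772 mol
mol H = 2 × 0.1774 g H₂O ÷ 18.015 g/mol = 0.019695 mol
mass O = 0.4730 − (0.17743 + 0.019852) = 0.27572 g → mol O = 0.27572 ÷ 15.999 = 0.017234 mol
Divide by the smallest (0.014772 mol): C 1.000, H 1.333, O 1.167
Multiplying each by 6 gives whole numbers: C 6.00, H 8.00, O 7.00
Empirical formula: C6H8O7
Empirical-formula mass = 192.12 g/mol; 384 ÷ 192.12 ≈ 2, so the molecular formula is C12H16O14.

C12H16O14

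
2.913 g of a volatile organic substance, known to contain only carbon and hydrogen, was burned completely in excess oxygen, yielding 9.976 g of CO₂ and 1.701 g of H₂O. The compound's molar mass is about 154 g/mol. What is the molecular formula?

C12H10

mol C = 9.976 g CO₂ ÷ 44.009 g/mol = 0.22668 mol
mol H = 2 × 1.701 g H₂O ÷ 18.015 g/mol = 0.18884 mol
Divide by the smallest (0.18884 mol): C 1.200, H 1.000
Multiplying each by 5 gives whole numbers: C 6.00, H 5.00
Empirical formula: C6H5
Empirical-formula mass = 77.11 g/mol; 154 ÷ 77.11 ≈ 2, so the molecular formula is C12H10.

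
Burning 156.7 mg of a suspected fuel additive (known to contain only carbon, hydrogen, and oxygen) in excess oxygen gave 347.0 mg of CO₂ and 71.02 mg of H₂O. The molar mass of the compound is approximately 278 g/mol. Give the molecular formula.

C14H14O6

mol C = 0.3470 g CO₂ ÷ 44.009 g/mol = 0.0078848 mol
mol H = 2 × 0.07102 g H₂O ÷ 18.015 g/mol = 0.0078845 mol
mass O = 0.1567 − (0.094704 + 0.0079476) = 0.054049 g → mol O = 0.054049 ÷ 15.999 = 0.0033783 mol
Divide by the smallest (0.0033783 mol): C 2.334, H 2.334, O 1.000
Multiplying each by 3 gives whole numbers: C 7.00, H 7.00, O 3.00
Empirical formula: C7H7O3
Empirical-formula mass = 139.13 g/mol; 278 ÷ 139.13 ≈ 2, so the molecular formula is C14H14O6.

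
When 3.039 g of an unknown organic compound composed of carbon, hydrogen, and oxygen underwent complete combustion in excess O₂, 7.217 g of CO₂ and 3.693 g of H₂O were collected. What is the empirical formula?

mol C = 7.217 g CO₂ ÷ 44.009 g/mol = 0.16399 mol
mol H = 2 × 3.693 g H₂O ÷ 18.015 g/mol = 0.40999 mol
mass O = 3.039 − (1.9697 + 0.41327) = 0.65605 g → mol O = 0.65605 ÷ 15.999 = 0.041006 mol
Divide by the smallest (0.041006 mol): C 3.999, H 9.998, O 1.000

C4H10O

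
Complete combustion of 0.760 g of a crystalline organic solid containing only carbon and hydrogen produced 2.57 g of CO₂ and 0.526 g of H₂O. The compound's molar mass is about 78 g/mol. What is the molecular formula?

mol C = 2.57 g CO₂ ÷ 44.009 g/mol = 0.05840 mol
mol H = 2 × 0.526 g H₂O ÷ 18.015 g/mol = 0.05840 mol
Divide by the smallest (0.05840 mol): C 1.000, H 1.000
Empirical formula: CH
Empirical-formula mass = 13.02 g/mol; 78 ÷ 13.02 ≈ 6, so the molecular formula is C6H6.

C6H6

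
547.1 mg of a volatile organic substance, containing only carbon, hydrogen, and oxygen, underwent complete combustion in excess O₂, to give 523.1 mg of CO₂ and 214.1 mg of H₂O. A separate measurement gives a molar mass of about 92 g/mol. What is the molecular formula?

mol C = 0.5231 g CO₂ ÷ 44.009 g/mol = 0.011886 mol
mol H = 2 × 0.2141 g H₂O ÷ 18.015 g/mol = 0.023769 mol
mass O = 0.5471 − (0.14277 + 0.023959) = 0.38038 g → mol O = 0.38038 ÷ 15.999 = 0.023775 mol
Divide by the smallest (0.011886 mol): C 1.000, H 2.000, O 2.000
Empirical formula: CH2O2
Empirical-formula mass = 46.02 g/mol; 92 ÷ 46.02 ≈ 2, so the molecular formula is C2H4O4.

C2H4O4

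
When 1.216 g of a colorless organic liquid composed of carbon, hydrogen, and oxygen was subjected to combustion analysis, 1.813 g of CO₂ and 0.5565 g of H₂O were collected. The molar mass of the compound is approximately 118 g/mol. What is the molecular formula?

C4H6O4

mol C = 1.813 g CO₂ ÷ 44.009 g/mol = 0.041196 mol
mol H = 2 × 0.5565 g H₂O ÷ 18.015 g/mol = 0.061782 mol
mass O = 1.216 − (0.49481 + 0.062276) = 0.65892 g → mol O = 0.65892 ÷ 15.999 = 0.041185 mol
Divide by the smallest (0.041185 mol): C 1.000, H 1.500, O 1.000
Multiplying each by 2 gives whole numbers: C 2.00, H 3.00, O 2.00
Empirical formula: C2H3O2
Empirical-formula mass = 59.04 g/mol; 118 ÷ 59.04 ≈ 2, so the molecular formula is C4H6O4.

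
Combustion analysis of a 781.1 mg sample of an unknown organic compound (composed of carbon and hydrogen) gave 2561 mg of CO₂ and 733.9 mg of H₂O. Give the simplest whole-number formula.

C5H7

mol C = 2.561 g CO₂ ÷ 44.009 g/mol = 0.058193 mol
mol H = 2 × 0.7339 g H₂O ÷ 18.015 g/mol = 0.081477 mol
Divide by the smallest (0.058193 mol): C 1.000, H 1.400
Multiplying each by 5 gives whole numbers: C 5.00, H 7.00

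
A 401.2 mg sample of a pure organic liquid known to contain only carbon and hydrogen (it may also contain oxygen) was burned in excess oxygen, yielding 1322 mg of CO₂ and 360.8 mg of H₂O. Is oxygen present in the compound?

mol C = 1.322 g CO₂ ÷ 44.009 g/mol = 0.030039 mol
mol H = 2 × 0.3608 g H₂O ÷ 18.015 g/mol = 0.040056 mol
C and H together account for 0.40118 g — essentially the entire 0.4012 g sample — so the compound contains no oxygen.

no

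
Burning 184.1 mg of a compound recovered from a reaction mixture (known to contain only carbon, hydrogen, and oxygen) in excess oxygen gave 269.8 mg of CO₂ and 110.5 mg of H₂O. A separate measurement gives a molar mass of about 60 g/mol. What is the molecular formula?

C2H4O2

mol C = 0.2698 g CO₂ ÷ 44.009 g/mol = 0.0061306 mol
mol H = 2 × 0.1105 g H₂O ÷ 18.015 g/mol = 0.012268 mol
mass O = 0.1841 − (0.073634 + 0.012366) = 0.098100 g → mol O = 0.098100 ÷ 15.999 = 0.0061316 mol
Divide by the smallest (0.0061306 mol): C 1.000, H 2.001, O 1.000
Empirical formula: CH2O
Empirical-formula mass = 30.03 g/mol; 60 ÷ 30.03 ≈ 2, so the molecular formula is C2H4O2.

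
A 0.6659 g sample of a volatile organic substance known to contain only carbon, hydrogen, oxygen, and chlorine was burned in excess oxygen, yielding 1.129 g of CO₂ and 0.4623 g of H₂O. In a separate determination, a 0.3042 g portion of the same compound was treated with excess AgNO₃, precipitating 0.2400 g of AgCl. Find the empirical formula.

mol C = 1.129 g CO₂ ÷ 44.009 g/mol = 0.025654 mol
mol H = 2 × 0.4623 g H₂O ÷ 18.015 g/mol = 0.051324 mol
From the AgCl data: mol Cl per gram of compound = (0.2400 ÷ 143.318) ÷ 0.3042 = 0.0055049 mol/g, so in the 0.6659 g combustion sample mol Cl = 0.0036657 mol
mass O = 0.6659 − (0.30813 + 0.051734 + 0.12995) = 0.17609 g → mol O = 0.17609 ÷ 15.999 = 0.011006 mol
Divide by the smallest (0.0036657 mol): C 6.998, H 14.001, Cl 1.000, O 3.002

C7H14ClO3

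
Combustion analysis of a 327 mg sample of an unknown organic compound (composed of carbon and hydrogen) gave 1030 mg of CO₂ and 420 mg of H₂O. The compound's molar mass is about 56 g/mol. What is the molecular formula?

mol C = 1.03 g CO₂ ÷ 44.009 g/mol = 0.02340 mol
mol H = 2 × 0.420 g H₂O ÷ 18.015 g/mol = 0.04663 mol
Divide by the smallest (0.02340 mol): C 1.000, H 1.992
Empirical formula: CH2
Empirical-formula mass = 14.03 g/mol; 56 ÷ 14.03 ≈ 4, so the molecular formula is C4H8.

C4H8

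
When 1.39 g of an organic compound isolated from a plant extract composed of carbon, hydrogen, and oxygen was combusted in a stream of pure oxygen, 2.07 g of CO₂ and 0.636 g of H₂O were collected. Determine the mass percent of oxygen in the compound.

mol C = 2.07 g CO₂ ÷ 44.009 g/mol = 0.04704 mol
mol H = 2 × 0.636 g H₂O ÷ 18.015 g/mol = 0.07061 mol
mass O = 1.39 − (0.5649 + 0.07117) = 0.7539 g → mol O = 0.7539 ÷ 15.999 = 0.04712 mol
mass % O = 0.7539 g ÷ 1.39 g × 100%

54.2%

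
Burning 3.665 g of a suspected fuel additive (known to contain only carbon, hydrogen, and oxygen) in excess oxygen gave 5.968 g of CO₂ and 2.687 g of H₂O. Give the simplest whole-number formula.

C5H11O4

mol C = 5.968 g CO₂ ÷ 44.009 g/mol = 0.13561 mol
mol H = 2 × 2.687 g H₂O ÷ 18.015 g/mol = 0.29831 mol
mass O = 3.665 − (1.6288 + 0.30069) = 1.7355 g → mol O = 1.7355 ÷ 15.999 = 0.10848 mol
Divide by the smallest (0.10848 mol): C 1.250, H 2.750, O 1.000
Multiplying each by 4 gives whole numbers: C 5.00, H 11.00, O 4.00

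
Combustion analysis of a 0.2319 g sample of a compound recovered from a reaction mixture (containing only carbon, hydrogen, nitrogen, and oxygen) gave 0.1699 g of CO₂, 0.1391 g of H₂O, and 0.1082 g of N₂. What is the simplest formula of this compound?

CH4N2O

mol C = 0.1699 g CO₂ ÷ 44.009 g/mol = 0.0038606 mol
mol H = 2 × 0.1391 g H₂O ÷ 18.015 g/mol = 0.015443 mol
mol N = 2 × 0.1082 g N₂ ÷ 28.014 g/mol = 0.0077247 mol
mass O = 0.2319 − (0.046369 + 0.015566 + 0.10820) = 0.061764 g → mol O = 0.061764 ÷ 15.999 = 0.0038605 mol
Divide by the smallest (0.0038605 mol): C 1.000, H 4.000, N 2.001, O 1.000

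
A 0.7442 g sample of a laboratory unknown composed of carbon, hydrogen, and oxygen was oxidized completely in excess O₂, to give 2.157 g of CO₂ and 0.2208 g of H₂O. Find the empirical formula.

mol C = 2.157 g CO₂ ÷ 44.009 g/mol = 0.049013 mol
mol H = 2 × 0.2208 g H₂O ÷ 18.015 g/mol = 0.024513 mol
mass O = 0.7442 − (0.58869 + 0.024709) = 0.13080 g → mol O = 0.13080 ÷ 15.999 = 0.0081755 mol
Divide by the smallest (0.0081755 mol): C 5.995, H 2.998, O 1.000

C6H3O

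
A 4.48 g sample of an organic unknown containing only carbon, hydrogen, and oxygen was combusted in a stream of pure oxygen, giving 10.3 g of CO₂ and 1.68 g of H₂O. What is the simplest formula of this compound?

mol C = 10.3 g CO₂ ÷ 44.009 g/mol = 0.2340 mol
mol H = 2 × 1.68 g H₂O ÷ 18.015 g/mol = 0.1865 mol
mass O = 4.48 − (2.811 + 0.1880) = 1.481 g → mol O = 1.481 ÷ 15.999 = 0.09256 mol
Divide by the smallest (0.09256 mol): C 2.528, H 2.015, O 1.000
Multiplying each by 2 gives whole numbers: C 5.06, H 4.03, O 2.00

C5H4O2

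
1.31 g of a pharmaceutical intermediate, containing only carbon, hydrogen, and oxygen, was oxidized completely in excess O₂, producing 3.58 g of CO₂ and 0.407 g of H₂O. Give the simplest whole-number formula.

mol C = 3.58 g CO₂ ÷ 44.009 g/mol = 0.08135 mol
mol H = 2 × 0.407 g H₂O ÷ 18.015 g/mol = 0.04518 mol
mass O = 1.31 − (0.9771 + 0.04555) = 0.2874 g → mol O = 0.2874 ÷ 15.999 = 0.01796 mol
Divide by the smallest (0.01796 mol): C 4.529, H 2.515, O 1.000
Multiplying each by 2 gives whole numbers: C 9.06, H 5.03, O 2.00

C9H5O2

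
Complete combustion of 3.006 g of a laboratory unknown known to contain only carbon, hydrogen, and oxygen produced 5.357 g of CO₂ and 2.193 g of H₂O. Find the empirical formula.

C3H6O2

mol C = 5.357 g CO₂ ÷ 44.009 g/mol = 0.12173 mol
mol H = 2 × 2.193 g H₂O ÷ 18.015 g/mol = 0.24346 mol
mass O = 3.006 − (1.4620 + 0.24541) = 1.2985 g → mol O = 1.2985 ÷ 15.999 = 0.081164 mol
Divide by the smallest (0.081164 mol): C 1.500, H 3.000, O 1.000
Multiplying each by 2 gives whole numbers: C 3.00, H 6.00, O 2.00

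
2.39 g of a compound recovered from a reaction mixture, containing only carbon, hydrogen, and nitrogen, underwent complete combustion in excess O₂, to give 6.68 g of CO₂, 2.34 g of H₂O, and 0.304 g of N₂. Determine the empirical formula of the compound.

C7H12N

mol C = 6.68 g CO₂ ÷ 44.009 g/mol = 0.1518 mol
mol H = 2 × 2.34 g H₂O ÷ 18.015 g/mol = 0.2598 mol
mol N = 2 × 0.304 g N₂ ÷ 28.014 g/mol = 0.02170 mol
Divide by the smallest (0.02170 mol): C 6.994, H 11.970, N 1.000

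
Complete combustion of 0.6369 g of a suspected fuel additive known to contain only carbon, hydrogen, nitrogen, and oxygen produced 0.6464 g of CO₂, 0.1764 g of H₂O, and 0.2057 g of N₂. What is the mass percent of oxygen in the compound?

36.90%

mol C = 0.6464 g CO₂ ÷ 44.009 g/mol = 0.014688 mol
mol H = 2 × 0.1764 g H₂O ÷ 18.015 g/mol = 0.019584 mol
mol N = 2 × 0.2057 g N₂ ÷ 28.014 g/mol = 0.014686 mol
mass O = 0.6369 − (0.17642 + 0.019740 + 0.20570) = 0.23504 g → mol O = 0.23504 ÷ 15.999 = 0.014691 mol
mass % O = 0.23504 g ÷ 0.6369 g × 100%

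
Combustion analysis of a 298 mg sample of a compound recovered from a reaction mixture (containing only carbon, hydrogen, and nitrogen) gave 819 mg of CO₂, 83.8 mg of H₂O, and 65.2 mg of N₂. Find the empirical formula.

C4H2N

mol C = 0.819 g CO₂ ÷ 44.009 g/mol = 0.01861 mol
mol H = 2 × 0.0838 g H₂O ÷ 18.015 g/mol = 0.009303 mol
mol N = 2 × 0.0652 g N₂ ÷ 28.014 g/mol = 0.004655 mol
Divide by the smallest (0.004655 mol): C 3.998, H 1.999, N 1.000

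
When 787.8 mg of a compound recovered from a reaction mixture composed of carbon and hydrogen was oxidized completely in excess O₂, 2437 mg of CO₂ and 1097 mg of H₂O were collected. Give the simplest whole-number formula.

mol C = 2.437 g CO₂ ÷ 44.009 g/mol = 0.055375 mol
mol H = 2 × 1.097 g H₂O ÷ 18.015 g/mol = 0.12179 mol
Divide by the smallest (0.055375 mol): C 1.000, H 2.199
Multiplying each by 5 gives whole numbers: C 5.00, H 11.00

C5H11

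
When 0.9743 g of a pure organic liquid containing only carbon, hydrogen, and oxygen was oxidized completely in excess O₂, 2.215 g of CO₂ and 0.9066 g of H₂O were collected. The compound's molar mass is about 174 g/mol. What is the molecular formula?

mol C = 2.215 g CO₂ ÷ 44.009 g/mol = 0.050331 mol
mol H = 2 × 0.9066 g H₂O ÷ 18.015 g/mol = 0.10065 mol
mass O = 0.9743 − (0.60452 + 0.10145) = 0.26832 g → mol O = 0.26832 ÷ 15.999 = 0.016771 mol
Divide by the smallest (0.016771 mol): C 3.001, H 6.001, O 1.000
Empirical formula: C3H6O
Empirical-formula mass = 58.08 g/mol; 174 ÷ 58.08 ≈ 3, so the molecular formula is C9H18O3.

C9H18O3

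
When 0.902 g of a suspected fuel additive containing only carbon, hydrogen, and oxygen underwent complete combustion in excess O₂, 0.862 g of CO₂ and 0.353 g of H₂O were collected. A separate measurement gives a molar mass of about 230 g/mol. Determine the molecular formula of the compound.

C5H10O10

mol C = 0.862 g CO₂ ÷ 44.009 g/mol = 0.01959 mol
mol H = 2 × 0.353 g H₂O ÷ 18.015 g/mol = 0.03919 mol
mass O = 0.902 − (0.2353 + 0.03950) = 0.6272 g → mol O = 0.6272 ÷ 15.999 = 0.03920 mol
Divide by the smallest (0.01959 mol): C 1.000, H 2.001, O 2.002
Empirical formula: CH2O2
Empirical-formula mass = 46.02 g/mol; 230 ÷ 46.02 ≈ 5, so the molecular formula is C5H10O10.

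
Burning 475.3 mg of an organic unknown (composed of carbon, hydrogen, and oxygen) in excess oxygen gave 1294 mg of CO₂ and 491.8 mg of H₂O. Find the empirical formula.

mol C = 1.294 g CO₂ ÷ 44.009 g/mol = 0.029403 mol
mol H = 2 × 0.4918 g H₂O ÷ 18.015 g/mol = 0.054599 mol
mass O = 0.4753 − (0.35316 + 0.055036) = 0.067104 g → mol O = 0.067104 ÷ 15.999 = 0.0041943 mol
Divide by the smallest (0.0041943 mol): C 7.010, H 13.018, O 1.000

C7H13O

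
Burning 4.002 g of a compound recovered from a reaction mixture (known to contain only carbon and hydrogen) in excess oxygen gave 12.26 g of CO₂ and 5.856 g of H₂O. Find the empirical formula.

mol C = 12.26 g CO₂ ÷ 44.009 g/mol = 0.27858 mol
mol H = 2 × 5.856 g H₂O ÷ 18.015 g/mol = 0.65012 mol
Divide by the smallest (0.27858 mol): C 1.000, H 2.334
Multiplying each by 3 gives whole numbers: C 3.00, H 7.00

C3H7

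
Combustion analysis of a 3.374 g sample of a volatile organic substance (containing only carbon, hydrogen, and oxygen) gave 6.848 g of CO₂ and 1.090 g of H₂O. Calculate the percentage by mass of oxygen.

40.99%

mol C = 6.848 g CO₂ ÷ 44.009 g/mol = 0.15560 mol
mol H = 2 × 1.090 g H₂O ÷ 18.015 g/mol = 0.12101 mol
mass O = 3.374 − (1.8690 + 0.12198) = 1.3831 g → mol O = 1.3831 ÷ 15.999 = 0.086446 mol
mass % O = 1.3831 g ÷ 3.374 g × 100%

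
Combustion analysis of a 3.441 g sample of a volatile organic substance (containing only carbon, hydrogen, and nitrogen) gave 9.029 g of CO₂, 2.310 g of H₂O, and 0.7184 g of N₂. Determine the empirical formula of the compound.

mol C = 9.029 g CO₂ ÷ 44.009 g/mol = 0.20516 mol
mol H = 2 × 2.310 g H₂O ÷ 18.015 g/mol = 0.25645 mol
mol N = 2 × 0.7184 g N₂ ÷ 28.014 g/mol = 0.051289 mol
Divide by the smallest (0.051289 mol): C 4.000, H 5.000, N 1.000

C4H5N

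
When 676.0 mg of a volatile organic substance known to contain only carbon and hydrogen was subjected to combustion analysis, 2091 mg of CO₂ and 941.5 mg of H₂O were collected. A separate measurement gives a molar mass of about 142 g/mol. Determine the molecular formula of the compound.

C10H22

mol C = 2.091 g CO₂ ÷ 44.009 g/mol = 0.047513 mol
mol H = 2 × 0.9415 g H₂O ÷ 18.015 g/mol = 0.10452 mol
Divide by the smallest (0.047513 mol): C 1.000, H 2.200
Multiplying each by 5 gives whole numbers: C 5.00, H 11.00
Empirical formula: C5H11
Empirical-formula mass = 71.14 g/mol; 142 ÷ 71.14 ≈ 2, so the molecular formula is C10H22.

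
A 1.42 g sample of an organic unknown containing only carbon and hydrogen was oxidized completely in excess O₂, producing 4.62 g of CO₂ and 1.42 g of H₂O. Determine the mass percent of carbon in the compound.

88.8%

mol C = 4.62 g CO₂ ÷ 44.009 g/mol = 0.1050 mol
mol H = 2 × 1.42 g H₂O ÷ 18.015 g/mol = 0.1576 mol
mass % C = 1.261 g ÷ 1.42 g × 100%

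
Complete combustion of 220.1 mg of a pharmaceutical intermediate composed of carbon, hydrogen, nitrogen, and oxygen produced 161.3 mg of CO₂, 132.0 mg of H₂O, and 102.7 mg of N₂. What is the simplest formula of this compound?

CH4N2O

mol C = 0.1613 g CO₂ ÷ 44.009 g/mol = 0.0036652 mol
mol H = 2 × 0.1320 g H₂O ÷ 18.015 g/mol = 0.014654 mol
mol N = 2 × 0.1027 g N₂ ÷ 28.014 g/mol = 0.0073320 mol
mass O = 0.2201 − (0.044022 + 0.014772 + 0.10270) = 0.058606 g → mol O = 0.058606 ÷ 15.999 = 0.0036631 mol
Divide by the smallest (0.0036631 mol): C 1.001, H 4.001, N 2.002, O 1.000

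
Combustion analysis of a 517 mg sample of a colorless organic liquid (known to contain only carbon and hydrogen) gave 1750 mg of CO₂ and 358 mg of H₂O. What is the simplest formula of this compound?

mol C = 1.75 g CO₂ ÷ 44.009 g/mol = 0.03976 mol
mol H = 2 × 0.358 g H₂O ÷ 18.015 g/mol = 0.03974 mol
Divide by the smallest (0.03974 mol): C 1.001, H 1.000

CH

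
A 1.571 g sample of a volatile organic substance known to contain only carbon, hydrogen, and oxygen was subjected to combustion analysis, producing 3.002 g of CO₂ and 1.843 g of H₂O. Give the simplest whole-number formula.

C2H6O

mol C = 3.002 g CO₂ ÷ 44.009 g/mol = 0.068213 mol
mol H = 2 × 1.843 g H₂O ÷ 18.015 g/mol = 0.20461 mol
mass O = 1.571 − (0.81931 + 0.20624) = 0.54545 g → mol O = 0.54545 ÷ 15.999 = 0.034092 mol
Divide by the smallest (0.034092 mol): C 2.001, H 6.002, O 1.000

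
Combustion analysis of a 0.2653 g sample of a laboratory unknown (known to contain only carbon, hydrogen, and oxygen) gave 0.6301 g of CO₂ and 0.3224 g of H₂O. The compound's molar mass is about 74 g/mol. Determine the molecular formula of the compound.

C4H10O

mol C = 0.6301 g CO₂ ÷ 44.009 g/mol = 0.014318 mol
mol H = 2 × 0.3224 g H₂O ÷ 18.015 g/mol = 0.035792 mol
mass O = 0.2653 − (0.17197 + 0.036079) = 0.057253 g → mol O = 0.057253 ÷ 15.999 = 0.0035786 mol
Divide by the smallest (0.0035786 mol): C 4.001, H 10.002, O 1.000
Empirical formula: C4H10O
Empirical-formula mass = 74.12 g/mol; 74 ÷ 74.12 ≈ 1, so the molecular formula is C4H10O.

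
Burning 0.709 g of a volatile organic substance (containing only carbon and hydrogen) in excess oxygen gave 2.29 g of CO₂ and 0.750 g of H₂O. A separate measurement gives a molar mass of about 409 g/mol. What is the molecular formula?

mol C = 2.29 g CO₂ ÷ 44.009 g/mol = 0.05203 mol
mol H = 2 × 0.750 g H₂O ÷ 18.015 g/mol = 0.08326 mol
Divide by the smallest (0.05203 mol): C 1.000, H 1.600
Multiplying each by 5 gives whole numbers: C 5.00, H 8.00
Empirical formula: C5H8
Empirical-formula mass = 68.12 g/mol; 409 ÷ 68.12 ≈ 6, so the molecular formula is C30H48.

C30H48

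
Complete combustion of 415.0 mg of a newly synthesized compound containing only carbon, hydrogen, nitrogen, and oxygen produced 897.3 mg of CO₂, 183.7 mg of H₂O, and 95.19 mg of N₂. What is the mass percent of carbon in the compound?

mol C = 0.8973 g CO₂ ÷ 44.009 g/mol = 0.020389 mol
mol H = 2 × 0.1837 g H₂O ÷ 18.015 g/mol = 0.020394 mol
mol N = 2 × 0.09519 g N₂ ÷ 28.014 g/mol = 0.0067959 mol
mass O = 0.4150 − (0.24489 + 0.020557 + 0.095190) = 0.054360 g → mol O = 0.054360 ÷ 15.999 = 0.0033977 mol
mass % C = 0.24489 g ÷ 0.4150 g × 100%

59.01%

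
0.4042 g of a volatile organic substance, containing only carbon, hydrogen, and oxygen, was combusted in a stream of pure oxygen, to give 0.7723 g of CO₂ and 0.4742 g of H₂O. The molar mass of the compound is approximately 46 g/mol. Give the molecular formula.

mol C = 0.7723 g CO₂ ÷ 44.009 g/mol = 0.017549 mol
mol H = 2 × 0.4742 g H₂O ÷ 18.015 g/mol = 0.052645 mol
mass O = 0.4042 − (0.21078 + 0.053066) = 0.14036 g → mol O = 0.14036 ÷ 15.999 = 0.0087728 mol
Divide by the smallest (0.0087728 mol): C 2.000, H 6.001, O 1.000
Empirical formula: C2H6O
Empirical-formula mass = 46.07 g/mol; 46 ÷ 46.07 ≈ 1, so the molecular formula is C2H6O.

C2H6O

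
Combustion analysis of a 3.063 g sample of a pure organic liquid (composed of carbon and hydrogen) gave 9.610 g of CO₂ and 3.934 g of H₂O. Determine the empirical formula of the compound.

CH2

mol C = 9.610 g CO₂ ÷ 44.009 g/mol = 0.21836 mol
mol H = 2 × 3.934 g H₂O ÷ 18.015 g/mol = 0.43675 mol
Divide by the smallest (0.21836 mol): C 1.000, H 2.000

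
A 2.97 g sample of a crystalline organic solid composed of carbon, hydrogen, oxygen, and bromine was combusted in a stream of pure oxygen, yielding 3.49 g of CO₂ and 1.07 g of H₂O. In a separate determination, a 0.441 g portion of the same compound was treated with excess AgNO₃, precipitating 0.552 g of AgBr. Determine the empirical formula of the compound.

C4H6BrO

mol C = 3.49 g CO₂ ÷ 44.009 g/mol = 0.07930 mol
mol H = 2 × 1.07 g H₂O ÷ 18.015 g/mol = 0.1188 mol
From the AgBr data: mol Br per gram of compound = (0.552 ÷ 187.772) ÷ 0.441 = 0.006666 mol/g, so in the 2.97 g combustion sample mol Br = 0.01980 mol
mass O = 2.97 − (0.9525 + 0.1197 + 1.582) = 0.3158 g → mol O = 0.3158 ÷ 15.999 = 0.01974 mol
Divide by the smallest (0.01974 mol): C 4.017, H 6.018, Br 1.003, O 1.000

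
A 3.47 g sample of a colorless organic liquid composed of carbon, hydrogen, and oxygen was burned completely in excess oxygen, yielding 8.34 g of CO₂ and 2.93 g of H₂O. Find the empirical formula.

mol C = 8.34 g CO₂ ÷ 44.009 g/mol = 0.1895 mol
mol H = 2 × 2.93 g H₂O ÷ 18.015 g/mol = 0.3253 mol
mass O = 3.47 − (2.276 + 0.3279) = 0.8659 g → mol O = 0.8659 ÷ 15.999 = 0.05413 mol
Divide by the smallest (0.05413 mol): C 3.501, H 6.010, O 1.000
Multiplying each by 2 gives whole numbers: C 7.00, H 12.02, O 2.00

C7H12O2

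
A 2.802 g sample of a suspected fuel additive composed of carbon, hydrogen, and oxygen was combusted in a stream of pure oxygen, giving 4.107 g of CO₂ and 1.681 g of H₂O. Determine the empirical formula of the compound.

CH2O

mol C = 4.107 g CO₂ ÷ 44.009 g/mol = 0.093322 mol
mol H = 2 × 1.681 g H₂O ÷ 18.015 g/mol = 0.18662 mol
mass O = 2.802 − (1.1209 + 0.18812) = 1.4930 g → mol O = 1.4930 ÷ 15.999 = 0.093318 mol
Divide by the smallest (0.093318 mol): C 1.000, H 2.000, O 1.000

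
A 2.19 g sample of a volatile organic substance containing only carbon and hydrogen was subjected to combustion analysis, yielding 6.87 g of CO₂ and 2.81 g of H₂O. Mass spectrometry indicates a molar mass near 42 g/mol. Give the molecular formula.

C3H6

mol C = 6.87 g CO₂ ÷ 44.009 g/mol = 0.1561 mol
mol H = 2 × 2.81 g H₂O ÷ 18.015 g/mol = 0.3120 mol
Divide by the smallest (0.1561 mol): C 1.000, H 1.998
Empirical formula: CH2
Empirical-formula mass = 14.03 g/mol; 42 ÷ 14.03 ≈ 3, so the molecular formula is C3H6.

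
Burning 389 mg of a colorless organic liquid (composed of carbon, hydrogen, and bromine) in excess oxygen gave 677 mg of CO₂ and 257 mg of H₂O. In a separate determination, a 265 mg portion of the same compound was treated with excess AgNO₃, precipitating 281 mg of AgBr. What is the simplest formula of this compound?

mol C = 0.677 g CO₂ ÷ 44.009 g/mol = 0.01538 mol
mol H = 2 × 0.257 g H₂O ÷ 18.015 g/mol = 0.02853 mol
From the AgBr data: mol Br per gram of compound = (0.281 ÷ 187.772) ÷ 0.265 = 0.005647 mol/g, so in the 0.389 g combustion sample mol Br = 0.002197 mol
Divide by the smallest (0.002197 mol): C 7.003, H 12.988, Br 1.000

C7H13Br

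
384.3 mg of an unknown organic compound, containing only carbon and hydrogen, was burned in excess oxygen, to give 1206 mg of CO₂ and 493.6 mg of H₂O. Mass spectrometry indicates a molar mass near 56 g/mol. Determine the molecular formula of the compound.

C4H8

mol C = 1.206 g CO₂ ÷ 44.009 g/mol = 0.027403 mol
mol H = 2 × 0.4936 g H₂O ÷ 18.015 g/mol = 0.054799 mol
Divide by the smallest (0.027403 mol): C 1.000, H 2.000
Empirical formula: CH2
Empirical-formula mass = 14.03 g/mol; 56 ÷ 14.03 ≈ 4, so the molecular formula is C4H8.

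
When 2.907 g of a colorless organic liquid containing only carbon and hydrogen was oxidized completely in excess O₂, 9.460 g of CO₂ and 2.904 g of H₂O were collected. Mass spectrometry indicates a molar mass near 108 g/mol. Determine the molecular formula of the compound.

mol C = 9.460 g CO₂ ÷ 44.009 g/mol = 0.21496 mol
mol H = 2 × 2.904 g H₂O ÷ 18.015 g/mol = 0.32240 mol
Divide by the smallest (0.21496 mol): C 1.000, H 1.500
Multiplying each by 2 gives whole numbers: C 2.00, H 3.00
Empirical formula: C2H3
Empirical-formula mass = 27.05 g/mol; 108 ÷ 27.05 ≈ 4, so the molecular formula is C8H12.

C8H12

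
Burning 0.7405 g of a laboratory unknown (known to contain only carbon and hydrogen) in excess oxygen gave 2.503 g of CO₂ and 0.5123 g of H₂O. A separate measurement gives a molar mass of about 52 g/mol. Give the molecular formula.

C4H4

mol C = 2.503 g CO₂ ÷ 44.009 g/mol = 0.056875 mol
mol H = 2 × 0.5123 g H₂O ÷ 18.015 g/mol = 0.056875 mol
Divide by the smallest (0.056875 mol): C 1.000, H 1.000
Empirical formula: CH
Empirical-formula mass = 13.02 g/mol; 52 ÷ 13.02 ≈ 4, so the molecular formula is C4H4.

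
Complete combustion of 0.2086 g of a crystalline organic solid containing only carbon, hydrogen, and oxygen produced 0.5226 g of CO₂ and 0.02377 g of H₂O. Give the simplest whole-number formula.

C9H2O3

mol C = 0.5226 g CO₂ ÷ 44.009 g/mol = 0.011875 mol
mol H = 2 × 0.02377 g H₂O ÷ 18.015 g/mol = 0.0026389 mol
mass O = 0.2086 − (0.14263 + 0.0026600) = 0.063311 g → mol O = 0.063311 ÷ 15.999 = 0.0039572 mol
Divide by the smallest (0.0026389 mol): C 4.500, H 1.000, O 1.500
Multiplying each by 2 gives whole numbers: C 9.00, H 2.00, O 3.00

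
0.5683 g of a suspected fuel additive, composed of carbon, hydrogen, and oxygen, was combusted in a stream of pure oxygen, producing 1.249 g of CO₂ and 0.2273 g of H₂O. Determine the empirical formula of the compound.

C9H8O4

mol C = 1.249 g CO₂ ÷ 44.009 g/mol = 0.028381 mol
mol H = 2 × 0.2273 g H₂O ÷ 18.015 g/mol = 0.025235 mol
mass O = 0.5683 − (0.34088 + 0.025436) = 0.20198 g → mol O = 0.20198 ÷ 15.999 = 0.012625 mol
Divide by the smallest (0.012625 mol): C 2.248, H 1.999, O 1.000
Multiplying each by 4 gives whole numbers: C 8.99, H 8.00, O 4.00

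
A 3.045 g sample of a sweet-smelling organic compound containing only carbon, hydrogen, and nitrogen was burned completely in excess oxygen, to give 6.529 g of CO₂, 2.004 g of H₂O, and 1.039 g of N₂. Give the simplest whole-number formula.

C2H3N

mol C = 6.529 g CO₂ ÷ 44.009 g/mol = 0.14836 mol
mol H = 2 × 2.004 g H₂O ÷ 18.015 g/mol = 0.22248 mol
mol N = 2 × 1.039 g N₂ ÷ 28.014 g/mol = 0.074177 mol
Divide by the smallest (0.074177 mol): C 2.000, H 2.999, N 1.000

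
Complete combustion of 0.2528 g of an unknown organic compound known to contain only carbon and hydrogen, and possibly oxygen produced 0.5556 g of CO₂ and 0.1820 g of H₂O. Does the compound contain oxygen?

yes

mol C = 0.5556 g CO₂ ÷ 44.009 g/mol = 0.012625 mol
mol H = 2 × 0.1820 g H₂O ÷ 18.015 g/mol = 0.020205 mol
C and H account for only 0.17200 g of the 0.2528 g sample; the remaining 0.080798 g must be oxygen.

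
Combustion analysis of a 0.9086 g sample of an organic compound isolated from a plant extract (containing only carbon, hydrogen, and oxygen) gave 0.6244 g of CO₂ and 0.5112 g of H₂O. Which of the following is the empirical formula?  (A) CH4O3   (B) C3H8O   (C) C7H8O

mol C = 0.6244 g CO₂ ÷ 44.009 g/mol = 0.014188 mol
mol H = 2 × 0.5112 g H₂O ÷ 18.015 g/mol = 0.056753 mol
mass O = 0.9086 − (0.17041 + 0.057207) = 0.68098 g → mol O = 0.68098 ÷ 15.999 = 0.042564 mol
Divide by the smallest (0.014188 mol): C 1.000, H 4.000, O 3.000

(A) CH4O3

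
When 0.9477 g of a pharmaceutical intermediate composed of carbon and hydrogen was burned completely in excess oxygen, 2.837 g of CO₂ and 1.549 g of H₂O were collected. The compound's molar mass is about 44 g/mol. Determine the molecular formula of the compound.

C3H8

mol C = 2.837 g CO₂ ÷ 44.009 g/mol = 0.064464 mol
mol H = 2 × 1.549 g H₂O ÷ 18.015 g/mol = 0.17197 mol
Divide by the smallest (0.064464 mol): C 1.000, H 2.668
Multiplying each by 3 gives whole numbers: C 3.00, H 8.00
Empirical formula: C3H8
Empirical-formula mass = 44.10 g/mol; 44 ÷ 44.10 ≈ 1, so the molecular formula is C3H8.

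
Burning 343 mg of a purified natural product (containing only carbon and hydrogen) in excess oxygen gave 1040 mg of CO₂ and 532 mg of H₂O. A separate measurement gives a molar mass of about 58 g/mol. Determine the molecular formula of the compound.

C4H10

mol C = 1.04 g CO₂ ÷ 44.009 g/mol = 0.02363 mol
mol H = 2 × 0.532 g H₂O ÷ 18.015 g/mol = 0.05906 mol
Divide by the smallest (0.02363 mol): C 1.000, H 2.499
Multiplying each by 2 gives whole numbers: C 2.00, H 5.00
Empirical formula: C2H5
Empirical-formula mass = 29.06 g/mol; 58 ÷ 29.06 ≈ 2, so the molecular formula is C4H10.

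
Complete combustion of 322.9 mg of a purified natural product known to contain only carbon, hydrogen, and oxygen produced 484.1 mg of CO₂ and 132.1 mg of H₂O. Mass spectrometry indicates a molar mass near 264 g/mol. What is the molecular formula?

mol C = 0.4841 g CO₂ ÷ 44.009 g/mol = 0.011000 mol
mol H = 2 × 0.1321 g H₂O ÷ 18.015 g/mol = 0.014666 mol
mass O = 0.3229 − (0.13212 + 0.014783) = 0.17600 g → mol O = 0.17600 ÷ 15.999 = 0.011000 mol
Divide by the smallest (0.011000 mol): C 1.000, H 1.333, O 1.000
Multiplying each by 3 gives whole numbers: C 3.00, H 4.00, O 3.00
Empirical formula: C3H4O3
Empirical-formula mass = 88.06 g/mol; 264 ÷ 88.06 ≈ 3, so the molecular formula is C9H12O9.

C9H12O9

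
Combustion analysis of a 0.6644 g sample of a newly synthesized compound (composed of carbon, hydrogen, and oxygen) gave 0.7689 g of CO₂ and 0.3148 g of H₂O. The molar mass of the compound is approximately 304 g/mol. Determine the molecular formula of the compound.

C8H16O12

mol C = 0.7689 g CO₂ ÷ 44.009 g/mol = 0.017471 mol
mol H = 2 × 0.3148 g H₂O ÷ 18.015 g/mol = 0.034949 mol
mass O = 0.6644 − (0.20985 + 0.035228) = 0.41932 g → mol O = 0.41932 ÷ 15.999 = 0.026209 mol
Divide by the smallest (0.017471 mol): C 1.000, H 2.000, O 1.500
Multiplying each by 2 gives whole numbers: C 2.00, H 4.00, O 3.00
Empirical formula: C2H4O3
Empirical-formula mass = 76.05 g/mol; 304 ÷ 76.05 ≈ 4, so the molecular formula is C8H16O12.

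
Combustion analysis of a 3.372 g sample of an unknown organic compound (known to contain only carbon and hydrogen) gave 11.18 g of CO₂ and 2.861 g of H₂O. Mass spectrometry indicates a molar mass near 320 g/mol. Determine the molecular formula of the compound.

mol C = 11.18 g CO₂ ÷ 44.009 g/mol = 0.25404 mol
mol H = 2 × 2.861 g H₂O ÷ 18.015 g/mol = 0.31762 mol
Divide by the smallest (0.25404 mol): C 1.000, H 1.250
Multiplying each by 4 gives whole numbers: C 4.00, H 5.00
Empirical formula: C4H5
Empirical-formula mass = 53.08 g/mol; 320 ÷ 53.08 ≈ 6, so the molecular formula is C24H30.

C24H30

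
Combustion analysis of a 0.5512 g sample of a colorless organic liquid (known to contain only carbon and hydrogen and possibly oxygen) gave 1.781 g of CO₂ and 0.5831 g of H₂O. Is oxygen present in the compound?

no

mol C = 1.781 g CO₂ ÷ 44.009 g/mol = 0.040469 mol
mol H = 2 × 0.5831 g H₂O ÷ 18.015 g/mol = 0.064735 mol
C and H together account for 0.55133 g — essentially the entire 0.5512 g sample — so the compound contains no oxygen.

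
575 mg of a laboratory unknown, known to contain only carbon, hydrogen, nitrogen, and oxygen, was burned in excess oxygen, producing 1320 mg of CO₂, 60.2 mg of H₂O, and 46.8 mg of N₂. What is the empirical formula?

C9H2NO3

mol C = 1.32 g CO₂ ÷ 44.009 g/mol = 0.02999 mol
mol H = 2 × 0.0602 g H₂O ÷ 18.015 g/mol = 0.006683 mol
mol N = 2 × 0.0468 g N₂ ÷ 28.014 g/mol = 0.003341 mol
mass O = 0.575 − (0.3603 + 0.006737 + 0.04680) = 0.1612 g → mol O = 0.1612 ÷ 15.999 = 0.01008 mol
Divide by the smallest (0.003341 mol): C 8.977, H 2.000, N 1.000, O 3.016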